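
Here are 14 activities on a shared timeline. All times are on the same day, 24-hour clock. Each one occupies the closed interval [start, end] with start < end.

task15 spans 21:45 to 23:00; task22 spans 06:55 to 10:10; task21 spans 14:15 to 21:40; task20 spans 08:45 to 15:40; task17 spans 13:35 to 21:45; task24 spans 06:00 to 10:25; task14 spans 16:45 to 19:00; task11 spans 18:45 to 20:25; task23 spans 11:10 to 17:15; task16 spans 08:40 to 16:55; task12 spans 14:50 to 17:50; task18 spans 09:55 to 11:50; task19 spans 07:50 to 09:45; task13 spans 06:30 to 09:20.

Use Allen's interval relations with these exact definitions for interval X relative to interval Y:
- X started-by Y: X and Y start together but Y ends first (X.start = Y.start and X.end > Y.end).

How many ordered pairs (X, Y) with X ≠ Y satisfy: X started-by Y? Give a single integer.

0

Checking all 182 ordered pairs for relation 'started-by'; matching pairs in alphabetical order:
No pair satisfies it.
Count: 0.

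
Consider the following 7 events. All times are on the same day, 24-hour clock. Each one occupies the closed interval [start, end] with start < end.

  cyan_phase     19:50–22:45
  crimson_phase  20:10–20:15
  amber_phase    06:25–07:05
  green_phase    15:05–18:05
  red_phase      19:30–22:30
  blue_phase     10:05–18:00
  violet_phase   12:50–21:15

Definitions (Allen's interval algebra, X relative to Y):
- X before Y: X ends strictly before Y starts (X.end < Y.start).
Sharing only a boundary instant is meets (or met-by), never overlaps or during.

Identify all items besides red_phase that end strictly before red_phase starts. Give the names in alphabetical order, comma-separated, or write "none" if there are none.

amber_phase, blue_phase, green_phase

Target red_phase = [19:30, 22:30].
amber_phase [06:25, 07:05] → before → yes.
blue_phase [10:05, 18:00] → before → yes.
crimson_phase [20:10, 20:15] → during → no.
cyan_phase [19:50, 22:45] → overlapped-by → no.
green_phase [15:05, 18:05] → before → yes.
violet_phase [12:50, 21:15] → overlaps → no.
Result: amber_phase, blue_phase, green_phase.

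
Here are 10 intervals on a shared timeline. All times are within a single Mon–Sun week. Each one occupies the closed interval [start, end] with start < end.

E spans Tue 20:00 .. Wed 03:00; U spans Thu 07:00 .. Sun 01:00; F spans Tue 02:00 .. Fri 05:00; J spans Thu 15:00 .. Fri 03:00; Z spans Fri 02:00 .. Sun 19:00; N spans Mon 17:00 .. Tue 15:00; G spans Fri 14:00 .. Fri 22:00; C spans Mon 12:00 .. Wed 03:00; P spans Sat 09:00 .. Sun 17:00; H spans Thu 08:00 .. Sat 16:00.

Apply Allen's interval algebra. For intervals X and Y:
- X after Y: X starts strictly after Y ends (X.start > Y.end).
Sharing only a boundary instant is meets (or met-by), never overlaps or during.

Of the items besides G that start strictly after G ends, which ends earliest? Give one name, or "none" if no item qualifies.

P

Target G = [Fri 14:00, Fri 22:00].
C [Mon 12:00, Wed 03:00] → before → excluded.
E [Tue 20:00, Wed 03:00] → before → excluded.
F [Tue 02:00, Fri 05:00] → before → excluded.
H [Thu 08:00, Sat 16:00] → contains → excluded.
J [Thu 15:00, Fri 03:00] → before → excluded.
N [Mon 17:00, Tue 15:00] → before → excluded.
P [Sat 09:00, Sun 17:00] → after → candidate.
U [Thu 07:00, Sun 01:00] → contains → excluded.
Z [Fri 02:00, Sun 19:00] → contains → excluded.
Among candidates, earliest end is Sun 17:00 → P.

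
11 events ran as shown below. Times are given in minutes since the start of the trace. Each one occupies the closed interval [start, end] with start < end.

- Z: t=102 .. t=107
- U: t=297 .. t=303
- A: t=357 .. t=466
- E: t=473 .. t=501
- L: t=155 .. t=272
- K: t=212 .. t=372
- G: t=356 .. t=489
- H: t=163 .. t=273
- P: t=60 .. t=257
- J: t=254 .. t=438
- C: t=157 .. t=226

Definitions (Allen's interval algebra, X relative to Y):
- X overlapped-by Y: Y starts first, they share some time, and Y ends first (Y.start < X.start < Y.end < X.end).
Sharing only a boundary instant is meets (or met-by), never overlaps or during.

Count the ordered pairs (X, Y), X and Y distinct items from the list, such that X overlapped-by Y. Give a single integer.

Checking all 110 ordered pairs for relation 'overlapped-by'; matching pairs in alphabetical order:
(A, J): A overlapped-by J ✓
(A, K): A overlapped-by K ✓
(E, G): E overlapped-by G ✓
(G, J): G overlapped-by J ✓
(G, K): G overlapped-by K ✓
(H, C): H overlapped-by C ✓
(H, L): H overlapped-by L ✓
(H, P): H overlapped-by P ✓
(J, H): J overlapped-by H ✓
(J, K): J overlapped-by K ✓
(J, L): J overlapped-by L ✓
(J, P): J overlapped-by P ✓
(K, C): K overlapped-by C ✓
(K, H): K overlapped-by H ✓
(K, L): K overlapped-by L ✓
(K, P): K overlapped-by P ✓
(L, P): L overlapped-by P ✓
Count: 17.

17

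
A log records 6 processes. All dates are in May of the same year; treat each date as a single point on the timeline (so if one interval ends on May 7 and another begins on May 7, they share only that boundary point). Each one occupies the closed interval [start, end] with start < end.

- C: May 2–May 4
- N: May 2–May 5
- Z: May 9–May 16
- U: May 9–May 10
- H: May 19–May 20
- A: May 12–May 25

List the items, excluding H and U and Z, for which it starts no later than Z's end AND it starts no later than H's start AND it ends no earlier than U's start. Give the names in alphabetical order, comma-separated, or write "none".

A

Conditions: its start is no later than Z's end (X.start <= May 16) AND its start is no later than H's start (X.start <= May 19) AND its end is no earlier than U's start (X.end >= May 9).
A: start May 12 <= May 16? ✓; start May 12 <= May 19? ✓; end May 25 >= May 9? ✓ → yes.
C: start May 2 <= May 16? ✓; start May 2 <= May 19? ✓; end May 4 >= May 9? ✗ → no.
N: start May 2 <= May 16? ✓; start May 2 <= May 19? ✓; end May 5 >= May 9? ✗ → no.
Result: A.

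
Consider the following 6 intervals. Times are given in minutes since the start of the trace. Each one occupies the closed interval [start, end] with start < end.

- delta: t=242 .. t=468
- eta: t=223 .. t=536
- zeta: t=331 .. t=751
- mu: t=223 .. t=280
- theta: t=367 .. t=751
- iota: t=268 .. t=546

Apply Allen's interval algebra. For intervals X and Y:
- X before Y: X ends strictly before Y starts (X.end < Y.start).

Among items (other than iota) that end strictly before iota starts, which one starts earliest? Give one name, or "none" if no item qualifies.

none

Target iota = [t=268, t=546].
delta [t=242, t=468] → overlaps → excluded.
eta [t=223, t=536] → overlaps → excluded.
mu [t=223, t=280] → overlaps → excluded.
theta [t=367, t=751] → overlapped-by → excluded.
zeta [t=331, t=751] → overlapped-by → excluded.
No candidates → none.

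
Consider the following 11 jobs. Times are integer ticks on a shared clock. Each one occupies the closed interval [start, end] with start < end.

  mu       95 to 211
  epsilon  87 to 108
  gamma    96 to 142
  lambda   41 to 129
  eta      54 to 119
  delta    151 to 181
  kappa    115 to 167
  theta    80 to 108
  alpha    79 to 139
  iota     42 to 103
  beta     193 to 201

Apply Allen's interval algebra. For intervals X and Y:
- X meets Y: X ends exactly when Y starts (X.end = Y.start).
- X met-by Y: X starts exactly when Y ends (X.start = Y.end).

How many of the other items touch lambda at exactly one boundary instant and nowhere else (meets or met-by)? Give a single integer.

0

Target lambda = [41, 129].
alpha [79, 139] → overlapped-by → no.
beta [193, 201] → after → no.
delta [151, 181] → after → no.
epsilon [87, 108] → during → no.
eta [54, 119] → during → no.
gamma [96, 142] → overlapped-by → no.
iota [42, 103] → during → no.
kappa [115, 167] → overlapped-by → no.
mu [95, 211] → overlapped-by → no.
theta [80, 108] → during → no.
Total: 0.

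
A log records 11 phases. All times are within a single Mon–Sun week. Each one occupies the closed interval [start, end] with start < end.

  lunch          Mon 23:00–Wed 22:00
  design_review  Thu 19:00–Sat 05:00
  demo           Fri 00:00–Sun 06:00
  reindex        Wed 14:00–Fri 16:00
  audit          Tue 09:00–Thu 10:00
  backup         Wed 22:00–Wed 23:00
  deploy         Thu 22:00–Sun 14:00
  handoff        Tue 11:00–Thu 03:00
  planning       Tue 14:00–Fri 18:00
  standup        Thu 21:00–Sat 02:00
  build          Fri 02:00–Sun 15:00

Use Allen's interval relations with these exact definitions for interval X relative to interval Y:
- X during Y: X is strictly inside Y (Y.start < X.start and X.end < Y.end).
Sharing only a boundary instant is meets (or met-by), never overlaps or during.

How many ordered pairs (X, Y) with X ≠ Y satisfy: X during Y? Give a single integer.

8

Checking all 110 ordered pairs for relation 'during'; matching pairs in alphabetical order:
(backup, audit): backup during audit ✓
(backup, handoff): backup during handoff ✓
(backup, planning): backup during planning ✓
(backup, reindex): backup during reindex ✓
(demo, deploy): demo during deploy ✓
(handoff, audit): handoff during audit ✓
(reindex, planning): reindex during planning ✓
(standup, design_review): standup during design_review ✓
Count: 8.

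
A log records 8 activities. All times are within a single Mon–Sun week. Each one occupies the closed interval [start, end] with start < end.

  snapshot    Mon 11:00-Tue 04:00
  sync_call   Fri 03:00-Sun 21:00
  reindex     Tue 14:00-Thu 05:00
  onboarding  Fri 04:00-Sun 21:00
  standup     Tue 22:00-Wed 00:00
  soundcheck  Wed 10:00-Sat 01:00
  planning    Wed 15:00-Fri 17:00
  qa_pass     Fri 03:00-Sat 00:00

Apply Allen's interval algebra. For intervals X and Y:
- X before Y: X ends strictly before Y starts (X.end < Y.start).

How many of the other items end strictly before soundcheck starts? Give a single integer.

Target soundcheck = [Wed 10:00, Sat 01:00].
onboarding [Fri 04:00, Sun 21:00] → overlapped-by → no.
planning [Wed 15:00, Fri 17:00] → during → no.
qa_pass [Fri 03:00, Sat 00:00] → during → no.
reindex [Tue 14:00, Thu 05:00] → overlaps → no.
snapshot [Mon 11:00, Tue 04:00] → before → counts.
standup [Tue 22:00, Wed 00:00] → before → counts.
sync_call [Fri 03:00, Sun 21:00] → overlapped-by → no.
Total: 2.

2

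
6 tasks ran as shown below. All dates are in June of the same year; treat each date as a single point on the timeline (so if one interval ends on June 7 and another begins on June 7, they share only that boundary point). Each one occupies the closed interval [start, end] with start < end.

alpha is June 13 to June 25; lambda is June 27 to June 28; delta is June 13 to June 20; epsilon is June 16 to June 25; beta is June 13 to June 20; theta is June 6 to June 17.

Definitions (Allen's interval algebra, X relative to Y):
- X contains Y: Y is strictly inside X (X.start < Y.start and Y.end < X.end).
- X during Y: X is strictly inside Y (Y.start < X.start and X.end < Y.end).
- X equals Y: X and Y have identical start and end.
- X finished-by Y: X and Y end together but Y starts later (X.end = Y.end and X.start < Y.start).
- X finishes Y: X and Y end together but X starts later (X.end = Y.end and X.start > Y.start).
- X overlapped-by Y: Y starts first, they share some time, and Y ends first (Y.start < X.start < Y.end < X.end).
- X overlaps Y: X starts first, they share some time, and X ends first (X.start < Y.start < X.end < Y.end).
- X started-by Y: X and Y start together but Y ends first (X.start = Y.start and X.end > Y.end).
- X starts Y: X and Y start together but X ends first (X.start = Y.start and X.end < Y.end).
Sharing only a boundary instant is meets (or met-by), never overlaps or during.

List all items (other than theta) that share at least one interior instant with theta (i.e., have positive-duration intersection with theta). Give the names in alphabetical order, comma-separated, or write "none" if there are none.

Target theta = [June 6, June 17].
alpha [June 13, June 25] → overlapped-by → yes.
beta [June 13, June 20] → overlapped-by → yes.
delta [June 13, June 20] → overlapped-by → yes.
epsilon [June 16, June 25] → overlapped-by → yes.
lambda [June 27, June 28] → after → no.
Result: alpha, beta, delta, epsilon.

alpha, beta, delta, epsilon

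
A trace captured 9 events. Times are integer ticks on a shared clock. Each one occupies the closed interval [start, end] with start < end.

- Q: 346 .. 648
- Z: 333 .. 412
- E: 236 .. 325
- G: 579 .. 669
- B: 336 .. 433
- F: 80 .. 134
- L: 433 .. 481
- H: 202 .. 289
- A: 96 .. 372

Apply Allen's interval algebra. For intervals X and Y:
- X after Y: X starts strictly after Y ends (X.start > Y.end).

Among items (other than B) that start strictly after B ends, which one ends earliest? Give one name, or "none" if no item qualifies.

Target B = [336, 433].
A [96, 372] → overlaps → excluded.
E [236, 325] → before → excluded.
F [80, 134] → before → excluded.
G [579, 669] → after → candidate.
H [202, 289] → before → excluded.
L [433, 481] → met-by → excluded.
Q [346, 648] → overlapped-by → excluded.
Z [333, 412] → overlaps → excluded.
Among candidates, earliest end is 669 → G.

G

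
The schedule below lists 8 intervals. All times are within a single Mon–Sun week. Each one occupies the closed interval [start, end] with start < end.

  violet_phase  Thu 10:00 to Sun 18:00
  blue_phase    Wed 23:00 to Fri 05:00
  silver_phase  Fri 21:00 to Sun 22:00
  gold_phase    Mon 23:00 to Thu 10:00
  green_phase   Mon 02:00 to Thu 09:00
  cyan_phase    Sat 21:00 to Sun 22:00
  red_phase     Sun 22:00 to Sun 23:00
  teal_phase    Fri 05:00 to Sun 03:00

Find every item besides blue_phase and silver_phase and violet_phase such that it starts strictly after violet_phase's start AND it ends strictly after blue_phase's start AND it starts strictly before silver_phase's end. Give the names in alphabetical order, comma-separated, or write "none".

cyan_phase, teal_phase

Conditions: its start is strictly after violet_phase's start (X.start > Thu 10:00) AND its end is strictly after blue_phase's start (X.end > Wed 23:00) AND its start is strictly before silver_phase's end (X.start < Sun 22:00).
cyan_phase: start Sat 21:00 > Thu 10:00? ✓; end Sun 22:00 > Wed 23:00? ✓; start Sat 21:00 < Sun 22:00? ✓ → yes.
gold_phase: start Mon 23:00 > Thu 10:00? ✗; end Thu 10:00 > Wed 23:00? ✓; start Mon 23:00 < Sun 22:00? ✓ → no.
green_phase: start Mon 02:00 > Thu 10:00? ✗; end Thu 09:00 > Wed 23:00? ✓; start Mon 02:00 < Sun 22:00? ✓ → no.
red_phase: start Sun 22:00 > Thu 10:00? ✓; end Sun 23:00 > Wed 23:00? ✓; start Sun 22:00 < Sun 22:00? ✗ → no.
teal_phase: start Fri 05:00 > Thu 10:00? ✓; end Sun 03:00 > Wed 23:00? ✓; start Fri 05:00 < Sun 22:00? ✓ → yes.
Result: cyan_phase, teal_phase.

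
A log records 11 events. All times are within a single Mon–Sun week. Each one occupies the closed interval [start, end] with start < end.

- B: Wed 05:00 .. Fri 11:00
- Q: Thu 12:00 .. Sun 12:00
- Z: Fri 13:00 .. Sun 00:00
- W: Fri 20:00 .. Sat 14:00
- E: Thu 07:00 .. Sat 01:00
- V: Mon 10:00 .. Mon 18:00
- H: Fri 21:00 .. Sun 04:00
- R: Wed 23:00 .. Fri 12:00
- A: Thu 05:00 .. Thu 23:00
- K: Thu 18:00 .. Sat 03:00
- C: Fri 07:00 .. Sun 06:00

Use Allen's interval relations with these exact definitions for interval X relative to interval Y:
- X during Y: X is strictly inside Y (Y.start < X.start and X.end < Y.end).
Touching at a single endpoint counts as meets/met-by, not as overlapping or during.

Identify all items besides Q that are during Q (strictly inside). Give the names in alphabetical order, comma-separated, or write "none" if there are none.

Target Q = [Thu 12:00, Sun 12:00].
A [Thu 05:00, Thu 23:00] → overlaps → no.
B [Wed 05:00, Fri 11:00] → overlaps → no.
C [Fri 07:00, Sun 06:00] → during → yes.
E [Thu 07:00, Sat 01:00] → overlaps → no.
H [Fri 21:00, Sun 04:00] → during → yes.
K [Thu 18:00, Sat 03:00] → during → yes.
R [Wed 23:00, Fri 12:00] → overlaps → no.
V [Mon 10:00, Mon 18:00] → before → no.
W [Fri 20:00, Sat 14:00] → during → yes.
Z [Fri 13:00, Sun 00:00] → during → yes.
Result: C, H, K, W, Z.

C, H, K, W, Z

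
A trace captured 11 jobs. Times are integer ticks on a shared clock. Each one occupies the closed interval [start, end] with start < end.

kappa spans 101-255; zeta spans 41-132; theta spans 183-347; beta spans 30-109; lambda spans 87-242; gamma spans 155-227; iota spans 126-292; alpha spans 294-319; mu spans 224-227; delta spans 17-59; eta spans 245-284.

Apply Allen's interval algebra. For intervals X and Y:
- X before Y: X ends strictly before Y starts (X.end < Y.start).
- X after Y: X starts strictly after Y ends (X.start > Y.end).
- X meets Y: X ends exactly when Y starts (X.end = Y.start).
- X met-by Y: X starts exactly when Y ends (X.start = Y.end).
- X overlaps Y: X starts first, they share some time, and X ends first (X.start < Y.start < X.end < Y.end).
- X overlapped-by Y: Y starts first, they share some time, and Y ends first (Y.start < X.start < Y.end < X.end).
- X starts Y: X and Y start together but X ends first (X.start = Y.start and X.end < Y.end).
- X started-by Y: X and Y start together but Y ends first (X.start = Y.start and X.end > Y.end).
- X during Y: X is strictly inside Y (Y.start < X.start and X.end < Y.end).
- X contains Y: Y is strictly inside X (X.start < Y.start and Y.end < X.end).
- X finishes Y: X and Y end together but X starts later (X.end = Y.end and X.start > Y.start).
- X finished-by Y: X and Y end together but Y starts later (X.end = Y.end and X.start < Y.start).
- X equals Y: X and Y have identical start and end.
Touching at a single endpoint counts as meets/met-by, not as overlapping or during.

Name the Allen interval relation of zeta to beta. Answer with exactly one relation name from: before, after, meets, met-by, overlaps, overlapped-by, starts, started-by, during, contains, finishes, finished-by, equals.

overlapped-by

zeta = [41, 132]; beta = [30, 109].
Compare endpoints: zeta.start > beta.start, zeta.start < beta.end, zeta.end > beta.start, zeta.end > beta.end.
That pattern is 'overlapped-by'.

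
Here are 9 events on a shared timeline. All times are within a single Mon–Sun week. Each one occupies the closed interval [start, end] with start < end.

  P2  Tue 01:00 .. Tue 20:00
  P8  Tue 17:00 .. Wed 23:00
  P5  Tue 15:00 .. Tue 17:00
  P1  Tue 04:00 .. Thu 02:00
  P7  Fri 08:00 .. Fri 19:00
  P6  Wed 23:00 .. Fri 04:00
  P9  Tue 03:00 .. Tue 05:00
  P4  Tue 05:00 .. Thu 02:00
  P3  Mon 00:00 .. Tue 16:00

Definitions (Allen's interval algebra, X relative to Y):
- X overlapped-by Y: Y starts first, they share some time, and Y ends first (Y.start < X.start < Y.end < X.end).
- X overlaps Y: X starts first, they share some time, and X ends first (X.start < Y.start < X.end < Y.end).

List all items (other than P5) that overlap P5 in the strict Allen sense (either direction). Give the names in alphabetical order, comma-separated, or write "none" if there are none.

P3

Target P5 = [Tue 15:00, Tue 17:00].
P1 [Tue 04:00, Thu 02:00] → contains → no.
P2 [Tue 01:00, Tue 20:00] → contains → no.
P3 [Mon 00:00, Tue 16:00] → overlaps → yes.
P4 [Tue 05:00, Thu 02:00] → contains → no.
P6 [Wed 23:00, Fri 04:00] → after → no.
P7 [Fri 08:00, Fri 19:00] → after → no.
P8 [Tue 17:00, Wed 23:00] → met-by → no.
P9 [Tue 03:00, Tue 05:00] → before → no.
Result: P3.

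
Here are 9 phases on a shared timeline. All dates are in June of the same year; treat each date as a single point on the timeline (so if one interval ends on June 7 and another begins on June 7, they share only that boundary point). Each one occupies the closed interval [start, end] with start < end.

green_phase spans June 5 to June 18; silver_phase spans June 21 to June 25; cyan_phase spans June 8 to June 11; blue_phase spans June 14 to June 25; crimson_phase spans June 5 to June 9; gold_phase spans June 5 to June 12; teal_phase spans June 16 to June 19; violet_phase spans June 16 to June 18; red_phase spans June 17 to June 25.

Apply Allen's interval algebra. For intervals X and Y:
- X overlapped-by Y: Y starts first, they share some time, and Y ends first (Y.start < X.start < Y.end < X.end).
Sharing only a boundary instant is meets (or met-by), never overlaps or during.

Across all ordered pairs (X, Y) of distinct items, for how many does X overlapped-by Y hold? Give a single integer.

Checking all 72 ordered pairs for relation 'overlapped-by'; matching pairs in alphabetical order:
(blue_phase, green_phase): blue_phase overlapped-by green_phase ✓
(cyan_phase, crimson_phase): cyan_phase overlapped-by crimson_phase ✓
(red_phase, green_phase): red_phase overlapped-by green_phase ✓
(red_phase, teal_phase): red_phase overlapped-by teal_phase ✓
(red_phase, violet_phase): red_phase overlapped-by violet_phase ✓
(teal_phase, green_phase): teal_phase overlapped-by green_phase ✓
Count: 6.

6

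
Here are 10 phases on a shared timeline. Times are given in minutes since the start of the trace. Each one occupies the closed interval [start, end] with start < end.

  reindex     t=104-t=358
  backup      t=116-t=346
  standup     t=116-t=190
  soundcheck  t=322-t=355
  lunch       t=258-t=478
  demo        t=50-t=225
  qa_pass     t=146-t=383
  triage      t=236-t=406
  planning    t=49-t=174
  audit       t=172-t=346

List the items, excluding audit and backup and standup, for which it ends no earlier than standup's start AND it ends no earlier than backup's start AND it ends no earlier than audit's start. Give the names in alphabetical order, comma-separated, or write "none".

demo, lunch, planning, qa_pass, reindex, soundcheck, triage

Conditions: its end is no earlier than standup's start (X.end >= t=116) AND its end is no earlier than backup's start (X.end >= t=116) AND its end is no earlier than audit's start (X.end >= t=172).
demo: end t=225 >= t=116? ✓; end t=225 >= t=116? ✓; end t=225 >= t=172? ✓ → yes.
lunch: end t=478 >= t=116? ✓; end t=478 >= t=116? ✓; end t=478 >= t=172? ✓ → yes.
planning: end t=174 >= t=116? ✓; end t=174 >= t=116? ✓; end t=174 >= t=172? ✓ → yes.
qa_pass: end t=383 >= t=116? ✓; end t=383 >= t=116? ✓; end t=383 >= t=172? ✓ → yes.
reindex: end t=358 >= t=116? ✓; end t=358 >= t=116? ✓; end t=358 >= t=172? ✓ → yes.
soundcheck: end t=355 >= t=116? ✓; end t=355 >= t=116? ✓; end t=355 >= t=172? ✓ → yes.
triage: end t=406 >= t=116? ✓; end t=406 >= t=116? ✓; end t=406 >= t=172? ✓ → yes.
Result: demo, lunch, planning, qa_pass, reindex, soundcheck, triage.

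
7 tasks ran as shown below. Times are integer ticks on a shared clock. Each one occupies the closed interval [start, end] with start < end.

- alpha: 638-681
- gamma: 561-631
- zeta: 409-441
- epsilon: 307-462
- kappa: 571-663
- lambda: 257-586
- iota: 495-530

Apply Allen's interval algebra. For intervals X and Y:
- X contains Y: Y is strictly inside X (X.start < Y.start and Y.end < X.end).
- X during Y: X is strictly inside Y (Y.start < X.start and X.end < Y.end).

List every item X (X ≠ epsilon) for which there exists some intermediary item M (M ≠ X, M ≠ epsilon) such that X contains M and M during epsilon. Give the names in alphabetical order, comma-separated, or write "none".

lambda

Target epsilon = [307, 462].
Intermediaries M with M during epsilon: zeta.
Via zeta — items with X contains zeta: lambda.
Union: lambda.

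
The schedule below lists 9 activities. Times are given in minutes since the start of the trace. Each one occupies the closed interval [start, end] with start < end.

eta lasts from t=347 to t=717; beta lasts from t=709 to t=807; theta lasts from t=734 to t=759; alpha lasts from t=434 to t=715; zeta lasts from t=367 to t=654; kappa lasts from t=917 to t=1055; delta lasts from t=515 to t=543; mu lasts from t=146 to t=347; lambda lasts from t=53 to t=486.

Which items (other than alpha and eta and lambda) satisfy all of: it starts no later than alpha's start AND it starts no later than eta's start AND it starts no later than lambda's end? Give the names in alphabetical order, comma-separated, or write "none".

Conditions: its start is no later than alpha's start (X.start <= t=434) AND its start is no later than eta's start (X.start <= t=347) AND its start is no later than lambda's end (X.start <= t=486).
beta: start t=709 <= t=434? ✗; start t=709 <= t=347? ✗; start t=709 <= t=486? ✗ → no.
delta: start t=515 <= t=434? ✗; start t=515 <= t=347? ✗; start t=515 <= t=486? ✗ → no.
kappa: start t=917 <= t=434? ✗; start t=917 <= t=347? ✗; start t=917 <= t=486? ✗ → no.
mu: start t=146 <= t=434? ✓; start t=146 <= t=347? ✓; start t=146 <= t=486? ✓ → yes.
theta: start t=734 <= t=434? ✗; start t=734 <= t=347? ✗; start t=734 <= t=486? ✗ → no.
zeta: start t=367 <= t=434? ✓; start t=367 <= t=347? ✗; start t=367 <= t=486? ✓ → no.
Result: mu.

mu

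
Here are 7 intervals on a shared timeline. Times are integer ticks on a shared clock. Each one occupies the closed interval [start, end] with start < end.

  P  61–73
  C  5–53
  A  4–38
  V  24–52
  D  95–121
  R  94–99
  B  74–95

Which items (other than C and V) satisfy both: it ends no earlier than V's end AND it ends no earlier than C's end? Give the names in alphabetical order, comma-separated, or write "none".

B, D, P, R

Conditions: its end is no earlier than V's end (X.end >= 52) AND its end is no earlier than C's end (X.end >= 53).
A: end 38 >= 52? ✗; end 38 >= 53? ✗ → no.
B: end 95 >= 52? ✓; end 95 >= 53? ✓ → yes.
D: end 121 >= 52? ✓; end 121 >= 53? ✓ → yes.
P: end 73 >= 52? ✓; end 73 >= 53? ✓ → yes.
R: end 99 >= 52? ✓; end 99 >= 53? ✓ → yes.
Result: B, D, P, R.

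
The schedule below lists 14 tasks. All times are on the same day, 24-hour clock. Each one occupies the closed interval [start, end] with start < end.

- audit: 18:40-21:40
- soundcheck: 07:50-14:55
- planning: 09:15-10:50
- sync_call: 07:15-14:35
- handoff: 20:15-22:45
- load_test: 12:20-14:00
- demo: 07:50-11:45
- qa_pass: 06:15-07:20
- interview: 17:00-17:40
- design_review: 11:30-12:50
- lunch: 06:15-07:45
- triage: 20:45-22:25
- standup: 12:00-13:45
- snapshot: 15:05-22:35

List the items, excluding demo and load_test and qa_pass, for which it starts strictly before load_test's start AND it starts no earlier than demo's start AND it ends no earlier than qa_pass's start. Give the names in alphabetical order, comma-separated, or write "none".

Conditions: its start is strictly before load_test's start (X.start < 12:20) AND its start is no earlier than demo's start (X.start >= 07:50) AND its end is no earlier than qa_pass's start (X.end >= 06:15).
audit: start 18:40 < 12:20? ✗; start 18:40 >= 07:50? ✓; end 21:40 >= 06:15? ✓ → no.
design_review: start 11:30 < 12:20? ✓; start 11:30 >= 07:50? ✓; end 12:50 >= 06:15? ✓ → yes.
handoff: start 20:15 < 12:20? ✗; start 20:15 >= 07:50? ✓; end 22:45 >= 06:15? ✓ → no.
interview: start 17:00 < 12:20? ✗; start 17:00 >= 07:50? ✓; end 17:40 >= 06:15? ✓ → no.
lunch: start 06:15 < 12:20? ✓; start 06:15 >= 07:50? ✗; end 07:45 >= 06:15? ✓ → no.
planning: start 09:15 < 12:20? ✓; start 09:15 >= 07:50? ✓; end 10:50 >= 06:15? ✓ → yes.
snapshot: start 15:05 < 12:20? ✗; start 15:05 >= 07:50? ✓; end 22:35 >= 06:15? ✓ → no.
soundcheck: start 07:50 < 12:20? ✓; start 07:50 >= 07:50? ✓; end 14:55 >= 06:15? ✓ → yes.
standup: start 12:00 < 12:20? ✓; start 12:00 >= 07:50? ✓; end 13:45 >= 06:15? ✓ → yes.
sync_call: start 07:15 < 12:20? ✓; start 07:15 >= 07:50? ✗; end 14:35 >= 06:15? ✓ → no.
triage: start 20:45 < 12:20? ✗; start 20:45 >= 07:50? ✓; end 22:25 >= 06:15? ✓ → no.
Result: design_review, planning, soundcheck, standup.

design_review, planning, soundcheck, standup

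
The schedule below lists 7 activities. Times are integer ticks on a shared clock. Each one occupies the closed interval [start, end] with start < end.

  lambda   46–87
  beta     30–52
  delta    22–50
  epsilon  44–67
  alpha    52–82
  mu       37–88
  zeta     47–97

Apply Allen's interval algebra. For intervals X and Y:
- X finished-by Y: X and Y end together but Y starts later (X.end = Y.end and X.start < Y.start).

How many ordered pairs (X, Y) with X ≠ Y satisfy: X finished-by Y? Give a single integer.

Checking all 42 ordered pairs for relation 'finished-by'; matching pairs in alphabetical order:
No pair satisfies it.
Count: 0.

0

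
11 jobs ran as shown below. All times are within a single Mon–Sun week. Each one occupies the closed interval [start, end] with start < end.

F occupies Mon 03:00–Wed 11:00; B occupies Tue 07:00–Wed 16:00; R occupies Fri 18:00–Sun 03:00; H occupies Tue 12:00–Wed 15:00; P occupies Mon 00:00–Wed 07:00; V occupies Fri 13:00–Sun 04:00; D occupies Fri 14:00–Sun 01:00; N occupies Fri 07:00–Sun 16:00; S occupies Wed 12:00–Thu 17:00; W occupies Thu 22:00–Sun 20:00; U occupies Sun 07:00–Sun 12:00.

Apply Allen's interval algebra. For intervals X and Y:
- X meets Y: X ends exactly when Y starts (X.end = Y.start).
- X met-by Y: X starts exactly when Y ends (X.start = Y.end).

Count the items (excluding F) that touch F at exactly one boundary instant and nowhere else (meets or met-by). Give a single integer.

0

Target F = [Mon 03:00, Wed 11:00].
B [Tue 07:00, Wed 16:00] → overlapped-by → no.
D [Fri 14:00, Sun 01:00] → after → no.
H [Tue 12:00, Wed 15:00] → overlapped-by → no.
N [Fri 07:00, Sun 16:00] → after → no.
P [Mon 00:00, Wed 07:00] → overlaps → no.
R [Fri 18:00, Sun 03:00] → after → no.
S [Wed 12:00, Thu 17:00] → after → no.
U [Sun 07:00, Sun 12:00] → after → no.
V [Fri 13:00, Sun 04:00] → after → no.
W [Thu 22:00, Sun 20:00] → after → no.
Total: 0.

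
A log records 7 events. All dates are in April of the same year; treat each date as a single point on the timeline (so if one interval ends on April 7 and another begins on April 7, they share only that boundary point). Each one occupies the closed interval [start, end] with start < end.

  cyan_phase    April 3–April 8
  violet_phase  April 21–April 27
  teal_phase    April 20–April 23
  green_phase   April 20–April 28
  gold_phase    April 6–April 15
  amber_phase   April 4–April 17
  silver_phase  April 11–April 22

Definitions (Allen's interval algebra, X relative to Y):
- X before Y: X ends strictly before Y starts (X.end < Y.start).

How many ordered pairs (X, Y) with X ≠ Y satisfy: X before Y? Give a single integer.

Checking all 42 ordered pairs for relation 'before'; matching pairs in alphabetical order:
(amber_phase, green_phase): amber_phase before green_phase ✓
(amber_phase, teal_phase): amber_phase before teal_phase ✓
(amber_phase, violet_phase): amber_phase before violet_phase ✓
(cyan_phase, green_phase): cyan_phase before green_phase ✓
(cyan_phase, silver_phase): cyan_phase before silver_phase ✓
(cyan_phase, teal_phase): cyan_phase before teal_phase ✓
(cyan_phase, violet_phase): cyan_phase before violet_phase ✓
(gold_phase, green_phase): gold_phase before green_phase ✓
(gold_phase, teal_phase): gold_phase before teal_phase ✓
(gold_phase, violet_phase): gold_phase before violet_phase ✓
Count: 10.

10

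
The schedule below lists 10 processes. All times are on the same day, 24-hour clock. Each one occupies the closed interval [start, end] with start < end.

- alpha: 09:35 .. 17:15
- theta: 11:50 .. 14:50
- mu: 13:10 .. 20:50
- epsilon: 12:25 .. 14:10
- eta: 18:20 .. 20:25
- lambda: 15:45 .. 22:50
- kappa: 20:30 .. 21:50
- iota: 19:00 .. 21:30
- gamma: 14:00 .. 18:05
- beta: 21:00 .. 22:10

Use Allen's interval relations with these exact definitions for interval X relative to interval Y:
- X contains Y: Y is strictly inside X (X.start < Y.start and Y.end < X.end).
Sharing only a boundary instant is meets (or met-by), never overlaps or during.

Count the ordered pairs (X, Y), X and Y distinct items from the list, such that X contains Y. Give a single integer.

Checking all 90 ordered pairs for relation 'contains'; matching pairs in alphabetical order:
(alpha, epsilon): alpha contains epsilon ✓
(alpha, theta): alpha contains theta ✓
(lambda, beta): lambda contains beta ✓
(lambda, eta): lambda contains eta ✓
(lambda, iota): lambda contains iota ✓
(lambda, kappa): lambda contains kappa ✓
(mu, eta): mu contains eta ✓
(mu, gamma): mu contains gamma ✓
(theta, epsilon): theta contains epsilon ✓
Count: 9.

9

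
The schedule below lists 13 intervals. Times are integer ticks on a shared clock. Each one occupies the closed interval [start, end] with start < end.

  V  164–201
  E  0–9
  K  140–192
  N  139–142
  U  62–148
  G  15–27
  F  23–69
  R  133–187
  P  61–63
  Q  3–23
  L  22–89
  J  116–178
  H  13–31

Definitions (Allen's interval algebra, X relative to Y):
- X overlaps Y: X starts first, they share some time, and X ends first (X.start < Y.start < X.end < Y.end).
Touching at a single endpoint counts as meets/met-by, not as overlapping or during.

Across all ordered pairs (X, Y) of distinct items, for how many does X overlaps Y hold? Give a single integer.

21

Checking all 156 ordered pairs for relation 'overlaps'; matching pairs in alphabetical order:
(E, Q): E overlaps Q ✓
(F, U): F overlaps U ✓
(G, F): G overlaps F ✓
(G, L): G overlaps L ✓
(H, F): H overlaps F ✓
(H, L): H overlaps L ✓
(J, K): J overlaps K ✓
(J, R): J overlaps R ✓
(J, V): J overlaps V ✓
(K, V): K overlaps V ✓
(L, U): L overlaps U ✓
(N, K): N overlaps K ✓
(P, U): P overlaps U ✓
(Q, G): Q overlaps G ✓
(Q, H): Q overlaps H ✓
(Q, L): Q overlaps L ✓
(R, K): R overlaps K ✓
(R, V): R overlaps V ✓
(U, J): U overlaps J ✓
(U, K): U overlaps K ✓
(U, R): U overlaps R ✓
Count: 21.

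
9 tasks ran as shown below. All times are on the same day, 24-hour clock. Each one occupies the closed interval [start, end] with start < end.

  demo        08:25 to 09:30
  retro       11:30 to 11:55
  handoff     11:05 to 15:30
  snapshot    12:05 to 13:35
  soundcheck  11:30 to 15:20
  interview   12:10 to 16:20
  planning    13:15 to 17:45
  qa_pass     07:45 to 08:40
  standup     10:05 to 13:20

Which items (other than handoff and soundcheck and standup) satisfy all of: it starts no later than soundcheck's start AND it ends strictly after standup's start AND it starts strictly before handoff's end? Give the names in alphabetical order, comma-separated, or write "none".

Conditions: its start is no later than soundcheck's start (X.start <= 11:30) AND its end is strictly after standup's start (X.end > 10:05) AND its start is strictly before handoff's end (X.start < 15:30).
demo: start 08:25 <= 11:30? ✓; end 09:30 > 10:05? ✗; start 08:25 < 15:30? ✓ → no.
interview: start 12:10 <= 11:30? ✗; end 16:20 > 10:05? ✓; start 12:10 < 15:30? ✓ → no.
planning: start 13:15 <= 11:30? ✗; end 17:45 > 10:05? ✓; start 13:15 < 15:30? ✓ → no.
qa_pass: start 07:45 <= 11:30? ✓; end 08:40 > 10:05? ✗; start 07:45 < 15:30? ✓ → no.
retro: start 11:30 <= 11:30? ✓; end 11:55 > 10:05? ✓; start 11:30 < 15:30? ✓ → yes.
snapshot: start 12:05 <= 11:30? ✗; end 13:35 > 10:05? ✓; start 12:05 < 15:30? ✓ → no.
Result: retro.

retro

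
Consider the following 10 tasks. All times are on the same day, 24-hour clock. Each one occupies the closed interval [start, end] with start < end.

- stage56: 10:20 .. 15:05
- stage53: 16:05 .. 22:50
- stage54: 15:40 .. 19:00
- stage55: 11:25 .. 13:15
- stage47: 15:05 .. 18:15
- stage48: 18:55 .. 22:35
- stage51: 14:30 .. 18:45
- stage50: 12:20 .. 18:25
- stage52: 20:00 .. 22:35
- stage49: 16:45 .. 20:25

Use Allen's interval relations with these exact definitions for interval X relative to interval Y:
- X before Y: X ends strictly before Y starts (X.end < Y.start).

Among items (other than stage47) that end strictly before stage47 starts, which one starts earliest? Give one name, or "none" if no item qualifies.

stage55

Target stage47 = [15:05, 18:15].
stage48 [18:55, 22:35] → after → excluded.
stage49 [16:45, 20:25] → overlapped-by → excluded.
stage50 [12:20, 18:25] → contains → excluded.
stage51 [14:30, 18:45] → contains → excluded.
stage52 [20:00, 22:35] → after → excluded.
stage53 [16:05, 22:50] → overlapped-by → excluded.
stage54 [15:40, 19:00] → overlapped-by → excluded.
stage55 [11:25, 13:15] → before → candidate.
stage56 [10:20, 15:05] → meets → excluded.
Among candidates, earliest start is 11:25 → stage55.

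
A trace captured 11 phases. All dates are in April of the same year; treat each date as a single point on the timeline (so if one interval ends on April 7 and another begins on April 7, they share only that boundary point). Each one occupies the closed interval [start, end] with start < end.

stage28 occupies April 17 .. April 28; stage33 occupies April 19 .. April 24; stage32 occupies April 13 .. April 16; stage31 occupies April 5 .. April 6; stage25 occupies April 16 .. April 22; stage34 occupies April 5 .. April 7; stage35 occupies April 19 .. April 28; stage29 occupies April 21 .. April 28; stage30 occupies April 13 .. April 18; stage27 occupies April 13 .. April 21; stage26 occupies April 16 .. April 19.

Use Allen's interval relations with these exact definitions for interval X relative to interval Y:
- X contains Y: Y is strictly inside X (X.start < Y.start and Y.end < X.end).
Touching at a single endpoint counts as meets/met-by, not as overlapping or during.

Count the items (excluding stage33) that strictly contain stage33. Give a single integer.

Target stage33 = [April 19, April 24].
stage25 [April 16, April 22] → overlaps → no.
stage26 [April 16, April 19] → meets → no.
stage27 [April 13, April 21] → overlaps → no.
stage28 [April 17, April 28] → contains → counts.
stage29 [April 21, April 28] → overlapped-by → no.
stage30 [April 13, April 18] → before → no.
stage31 [April 5, April 6] → before → no.
stage32 [April 13, April 16] → before → no.
stage34 [April 5, April 7] → before → no.
stage35 [April 19, April 28] → started-by → no.
Total: 1.

1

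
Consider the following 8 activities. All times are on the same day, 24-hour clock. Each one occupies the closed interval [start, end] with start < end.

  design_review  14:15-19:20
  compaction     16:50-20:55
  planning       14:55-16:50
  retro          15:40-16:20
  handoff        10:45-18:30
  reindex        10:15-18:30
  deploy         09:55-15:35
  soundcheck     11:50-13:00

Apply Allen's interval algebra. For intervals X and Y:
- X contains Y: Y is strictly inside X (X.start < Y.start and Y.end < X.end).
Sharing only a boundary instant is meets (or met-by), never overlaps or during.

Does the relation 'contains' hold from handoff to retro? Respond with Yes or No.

Yes

handoff = [10:45, 18:30], retro = [15:40, 16:20].
Actual relation of handoff to retro: contains.
Asked whether 'contains' holds → Yes.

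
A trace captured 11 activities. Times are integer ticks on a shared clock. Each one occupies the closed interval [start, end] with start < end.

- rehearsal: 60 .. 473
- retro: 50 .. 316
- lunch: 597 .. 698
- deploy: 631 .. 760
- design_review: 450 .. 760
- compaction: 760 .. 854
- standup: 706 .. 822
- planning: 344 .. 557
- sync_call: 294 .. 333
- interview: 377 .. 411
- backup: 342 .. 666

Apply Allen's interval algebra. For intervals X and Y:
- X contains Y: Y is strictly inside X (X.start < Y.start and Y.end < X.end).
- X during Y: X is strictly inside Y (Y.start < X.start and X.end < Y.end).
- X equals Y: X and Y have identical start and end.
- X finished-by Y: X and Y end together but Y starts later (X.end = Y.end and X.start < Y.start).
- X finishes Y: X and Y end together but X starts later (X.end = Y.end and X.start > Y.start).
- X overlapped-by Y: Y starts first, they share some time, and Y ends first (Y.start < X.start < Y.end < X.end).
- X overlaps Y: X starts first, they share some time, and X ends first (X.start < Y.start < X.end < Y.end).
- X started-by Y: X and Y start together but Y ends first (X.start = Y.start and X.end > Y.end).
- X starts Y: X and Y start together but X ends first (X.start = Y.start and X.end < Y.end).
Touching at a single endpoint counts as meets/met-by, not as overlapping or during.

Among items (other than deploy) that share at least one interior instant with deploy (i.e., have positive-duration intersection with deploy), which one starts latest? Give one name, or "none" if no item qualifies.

Target deploy = [631, 760].
backup [342, 666] → overlaps → candidate.
compaction [760, 854] → met-by → excluded.
design_review [450, 760] → finished-by → candidate.
interview [377, 411] → before → excluded.
lunch [597, 698] → overlaps → candidate.
planning [344, 557] → before → excluded.
rehearsal [60, 473] → before → excluded.
retro [50, 316] → before → excluded.
standup [706, 822] → overlapped-by → candidate.
sync_call [294, 333] → before → excluded.
Among candidates, latest start is 706 → standup.

standup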